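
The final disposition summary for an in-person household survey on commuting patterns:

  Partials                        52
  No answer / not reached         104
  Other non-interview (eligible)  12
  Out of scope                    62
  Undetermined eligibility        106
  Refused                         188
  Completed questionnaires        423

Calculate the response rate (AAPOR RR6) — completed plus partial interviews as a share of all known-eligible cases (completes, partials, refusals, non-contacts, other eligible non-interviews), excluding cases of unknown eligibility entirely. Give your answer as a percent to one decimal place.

61.0%

Numerator: 423 + 52 = 475
Denom: 423 + 52 + 188 + 104 + 12 = 779
RR6 = 475 / 779 = 0.6098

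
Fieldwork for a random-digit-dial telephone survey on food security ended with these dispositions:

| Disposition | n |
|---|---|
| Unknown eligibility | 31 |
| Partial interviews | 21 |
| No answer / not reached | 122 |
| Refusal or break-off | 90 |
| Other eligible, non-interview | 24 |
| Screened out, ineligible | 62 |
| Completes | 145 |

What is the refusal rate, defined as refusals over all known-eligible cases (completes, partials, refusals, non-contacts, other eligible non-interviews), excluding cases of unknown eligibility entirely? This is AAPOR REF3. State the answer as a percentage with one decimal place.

Numerator: 90
Denominator: 145 + 21 + 90 + 122 + 24 = 402
REF3 = 90 / 402 = 0.2239

22.4%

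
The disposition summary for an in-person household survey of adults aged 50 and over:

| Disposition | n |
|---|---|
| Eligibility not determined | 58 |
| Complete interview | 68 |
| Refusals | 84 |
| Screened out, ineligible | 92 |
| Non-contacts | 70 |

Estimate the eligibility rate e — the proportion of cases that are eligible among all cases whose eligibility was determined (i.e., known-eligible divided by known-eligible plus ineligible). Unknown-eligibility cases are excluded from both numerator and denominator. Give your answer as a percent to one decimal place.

70.7%

Determined eligible → 68 + 84 + 70 = 222
e = 222 / (222 + 92) = 222 / 314 = 0.7070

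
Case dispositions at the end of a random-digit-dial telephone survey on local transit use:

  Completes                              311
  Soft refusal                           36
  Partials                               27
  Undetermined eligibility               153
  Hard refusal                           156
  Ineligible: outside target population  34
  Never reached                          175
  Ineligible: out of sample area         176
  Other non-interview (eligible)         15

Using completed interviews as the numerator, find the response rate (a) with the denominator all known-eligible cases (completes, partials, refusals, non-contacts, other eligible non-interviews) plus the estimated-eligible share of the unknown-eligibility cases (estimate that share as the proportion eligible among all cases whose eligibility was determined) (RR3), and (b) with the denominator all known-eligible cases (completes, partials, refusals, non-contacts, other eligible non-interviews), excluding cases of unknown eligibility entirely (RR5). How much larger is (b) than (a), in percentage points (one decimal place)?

Refusal or break-off = 156 + 36 = 192
Out of scope = 34 + 176 = 210
Top → 311
Known eligible → 311 + 27 + 192 + 175 + 15 = 720
e = 720 / (720 + 210) = 720 / 930 = 0.7742
Eligible share of unknowns → 0.7742 × 153 = 118.45
Denom → 720 + 118.45 = 838.45
RR3 = 311 / 838.45 = 0.3709
Denom → 311 + 27 + 192 + 175 + 15 = 720
RR5 = 311 / 720 = 0.4319
Difference = 43.19 − 37.09 = 6.10 percentage points

6.1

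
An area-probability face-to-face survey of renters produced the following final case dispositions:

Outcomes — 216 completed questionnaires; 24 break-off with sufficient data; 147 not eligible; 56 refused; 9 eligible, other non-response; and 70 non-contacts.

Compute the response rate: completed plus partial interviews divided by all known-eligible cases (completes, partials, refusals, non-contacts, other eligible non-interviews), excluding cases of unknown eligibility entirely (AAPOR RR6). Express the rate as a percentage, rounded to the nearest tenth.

64.0%

Top: 216 + 24 = 240
Base: 216 + 24 + 56 + 70 + 9 = 375
RR6 = 240 / 375 = 0.6400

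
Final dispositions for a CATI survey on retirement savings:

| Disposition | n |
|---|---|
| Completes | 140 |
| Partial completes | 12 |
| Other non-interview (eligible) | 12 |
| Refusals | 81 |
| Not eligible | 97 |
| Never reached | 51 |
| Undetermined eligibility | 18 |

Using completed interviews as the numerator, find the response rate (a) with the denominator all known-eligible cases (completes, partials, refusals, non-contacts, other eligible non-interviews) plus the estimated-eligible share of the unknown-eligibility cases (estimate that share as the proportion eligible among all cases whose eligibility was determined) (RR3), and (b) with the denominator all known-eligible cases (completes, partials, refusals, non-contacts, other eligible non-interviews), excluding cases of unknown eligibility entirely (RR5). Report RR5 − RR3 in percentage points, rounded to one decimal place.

Num → 140
Eligible (known) → 140 + 12 + 81 + 51 + 12 = 296
e = 296 / (296 + 97) = 296 / 393 = 0.7532
e × U → 0.7532 × 18 = 13.56
Denominator → 296 + 13.56 = 309.56
RR3 = 140 / 309.56 = 0.4523
Denominator → 140 + 12 + 81 + 51 + 12 = 296
RR5 = 140 / 296 = 0.4730
Difference = 47.30 − 45.23 = 2.07 percentage points

2.1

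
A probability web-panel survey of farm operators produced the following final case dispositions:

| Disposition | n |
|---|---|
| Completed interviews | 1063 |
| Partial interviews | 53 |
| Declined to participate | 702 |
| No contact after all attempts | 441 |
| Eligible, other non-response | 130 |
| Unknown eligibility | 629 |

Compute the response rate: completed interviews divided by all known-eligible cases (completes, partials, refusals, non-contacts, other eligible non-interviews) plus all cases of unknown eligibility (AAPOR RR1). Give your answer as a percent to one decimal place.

Numerator: 1063
Denominator: 1063 + 53 + 702 + 441 + 130 + 629 = 3018
RR1 = 1063 / 3018 = 0.3522

35.2%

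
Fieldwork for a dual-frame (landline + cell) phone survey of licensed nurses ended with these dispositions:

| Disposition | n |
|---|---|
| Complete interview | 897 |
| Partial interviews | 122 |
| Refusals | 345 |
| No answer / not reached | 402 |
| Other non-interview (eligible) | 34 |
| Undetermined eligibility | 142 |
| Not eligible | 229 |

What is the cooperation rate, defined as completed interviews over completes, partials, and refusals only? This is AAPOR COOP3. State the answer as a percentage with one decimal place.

Numerator → 897
Denominator → 897 + 122 + 345 = 1364
COOP3 = 897 / 1364 = 0.6576

65.8%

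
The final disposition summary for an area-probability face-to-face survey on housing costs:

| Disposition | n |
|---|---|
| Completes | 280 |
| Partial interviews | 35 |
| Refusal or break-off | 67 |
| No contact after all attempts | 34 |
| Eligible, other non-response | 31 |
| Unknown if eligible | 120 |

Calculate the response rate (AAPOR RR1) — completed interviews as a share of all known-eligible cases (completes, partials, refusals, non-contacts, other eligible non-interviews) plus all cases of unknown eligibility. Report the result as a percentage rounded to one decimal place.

49.4%

Numerator: 280
Base: 280 + 35 + 67 + 34 + 31 + 120 = 567
RR1 = 280 / 567 = 0.4938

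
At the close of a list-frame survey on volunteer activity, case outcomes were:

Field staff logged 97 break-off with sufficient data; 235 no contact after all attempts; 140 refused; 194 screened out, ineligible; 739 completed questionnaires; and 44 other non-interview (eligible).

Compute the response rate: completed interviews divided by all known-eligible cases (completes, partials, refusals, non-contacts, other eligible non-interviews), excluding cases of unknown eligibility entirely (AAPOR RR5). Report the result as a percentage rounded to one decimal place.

Num → 739
Base → 739 + 97 + 140 + 235 + 44 = 1255
RR5 = 739 / 1255 = 0.5888

58.9%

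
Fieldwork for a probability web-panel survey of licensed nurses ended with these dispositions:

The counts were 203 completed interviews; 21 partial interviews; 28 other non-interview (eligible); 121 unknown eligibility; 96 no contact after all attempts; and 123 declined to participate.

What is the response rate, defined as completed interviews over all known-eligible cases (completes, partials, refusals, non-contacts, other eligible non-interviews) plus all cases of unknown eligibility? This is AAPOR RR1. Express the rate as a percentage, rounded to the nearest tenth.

Numerator: 203
Base: 203 + 21 + 123 + 96 + 28 + 121 = 592
RR1 = 203 / 592 = 0.3429

34.3%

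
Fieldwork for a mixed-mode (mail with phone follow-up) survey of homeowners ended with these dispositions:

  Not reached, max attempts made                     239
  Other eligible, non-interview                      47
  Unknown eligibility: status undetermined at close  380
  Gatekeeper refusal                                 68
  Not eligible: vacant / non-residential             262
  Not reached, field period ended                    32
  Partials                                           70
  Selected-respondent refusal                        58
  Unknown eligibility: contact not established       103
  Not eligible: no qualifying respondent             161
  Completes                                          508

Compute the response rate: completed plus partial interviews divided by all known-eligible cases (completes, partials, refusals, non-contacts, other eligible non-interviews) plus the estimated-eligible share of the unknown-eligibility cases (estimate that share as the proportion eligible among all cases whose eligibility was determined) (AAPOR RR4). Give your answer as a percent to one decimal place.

42.4%

Refusals = 68 + 58 = 126
Non-contacts = 32 + 239 = 271
Unknown if eligible = 103 + 380 = 483
Not eligible = 161 + 262 = 423
Top = 508 + 70 = 578
Eligible (known) = 508 + 70 + 126 + 271 + 47 = 1022
e = 1022 / (1022 + 423) = 1022 / 1445 = 0.7073
Estimated eligible among unknowns = 0.7073 × 483 = 341.63
Base = 1022 + 341.63 = 1363.63
RR4 = 578 / 1363.63 = 0.4239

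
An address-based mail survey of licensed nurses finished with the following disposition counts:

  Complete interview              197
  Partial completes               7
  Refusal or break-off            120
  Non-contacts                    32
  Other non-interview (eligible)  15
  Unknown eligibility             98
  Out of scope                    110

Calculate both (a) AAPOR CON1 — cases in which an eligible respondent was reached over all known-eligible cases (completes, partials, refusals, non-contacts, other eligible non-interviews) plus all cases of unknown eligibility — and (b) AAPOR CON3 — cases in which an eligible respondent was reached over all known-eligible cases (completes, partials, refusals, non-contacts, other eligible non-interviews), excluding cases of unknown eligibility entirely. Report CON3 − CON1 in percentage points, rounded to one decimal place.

19.1

Num: 197 + 7 + 120 + 15 = 339
Base: 197 + 7 + 120 + 32 + 15 + 98 = 469
CON1 = 339 / 469 = 0.7228
Base: 197 + 7 + 120 + 32 + 15 = 371
CON3 = 339 / 371 = 0.9137
Difference = 91.37 − 72.28 = 19.09 percentage points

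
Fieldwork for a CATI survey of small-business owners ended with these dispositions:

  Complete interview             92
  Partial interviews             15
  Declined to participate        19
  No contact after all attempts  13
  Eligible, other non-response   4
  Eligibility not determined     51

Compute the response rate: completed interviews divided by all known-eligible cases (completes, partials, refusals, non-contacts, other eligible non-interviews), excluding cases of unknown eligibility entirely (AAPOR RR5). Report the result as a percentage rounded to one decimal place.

64.3%

Numerator: 92
Base: 92 + 15 + 19 + 13 + 4 = 143
RR5 = 92 / 143 = 0.6434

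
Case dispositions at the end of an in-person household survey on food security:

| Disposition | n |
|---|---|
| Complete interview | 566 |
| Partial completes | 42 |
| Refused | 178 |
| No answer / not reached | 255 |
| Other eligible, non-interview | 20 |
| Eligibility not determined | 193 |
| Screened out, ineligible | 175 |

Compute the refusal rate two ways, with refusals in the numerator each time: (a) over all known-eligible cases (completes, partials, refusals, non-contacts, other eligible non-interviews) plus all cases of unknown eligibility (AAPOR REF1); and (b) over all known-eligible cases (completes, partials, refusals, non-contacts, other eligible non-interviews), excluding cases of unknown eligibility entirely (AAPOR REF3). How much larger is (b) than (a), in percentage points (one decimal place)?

Numerator → 178
Base → 566 + 42 + 178 + 255 + 20 + 193 = 1254
REF1 = 178 / 1254 = 0.1419
Base → 566 + 42 + 178 + 255 + 20 = 1061
REF3 = 178 / 1061 = 0.1678
Difference = 16.78 − 14.19 = 2.59 percentage points

2.6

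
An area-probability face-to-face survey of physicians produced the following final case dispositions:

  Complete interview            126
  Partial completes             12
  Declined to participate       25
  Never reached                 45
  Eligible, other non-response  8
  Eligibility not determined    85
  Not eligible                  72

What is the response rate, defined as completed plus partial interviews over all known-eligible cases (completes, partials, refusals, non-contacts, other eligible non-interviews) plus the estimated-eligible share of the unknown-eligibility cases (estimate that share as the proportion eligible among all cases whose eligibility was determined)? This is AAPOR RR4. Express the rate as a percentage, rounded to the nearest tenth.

Num = 126 + 12 = 138
Determined eligible = 126 + 12 + 25 + 45 + 8 = 216
e = 216 / (216 + 72) = 216 / 288 = 0.7500
e × U = 0.7500 × 85 = 63.75
Denominator = 216 + 63.75 = 279.75
RR4 = 138 / 279.75 = 0.4933

49.3%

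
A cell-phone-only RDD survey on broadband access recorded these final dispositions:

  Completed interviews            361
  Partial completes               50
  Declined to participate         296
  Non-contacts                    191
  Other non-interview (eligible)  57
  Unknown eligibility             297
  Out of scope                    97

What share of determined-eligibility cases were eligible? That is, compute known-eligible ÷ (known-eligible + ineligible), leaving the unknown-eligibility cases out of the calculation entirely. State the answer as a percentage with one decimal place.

90.8%

Determined eligible = 361 + 50 + 296 + 191 + 57 = 955
e = 955 / (955 + 97) = 955 / 1052 = 0.9078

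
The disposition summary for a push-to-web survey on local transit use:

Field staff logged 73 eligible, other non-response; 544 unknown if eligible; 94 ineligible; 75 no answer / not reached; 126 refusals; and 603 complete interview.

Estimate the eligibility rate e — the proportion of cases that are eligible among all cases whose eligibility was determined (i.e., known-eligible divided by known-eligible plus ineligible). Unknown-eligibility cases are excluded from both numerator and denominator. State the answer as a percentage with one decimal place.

Known eligible: 603 + 126 + 75 + 73 = 877
e = 877 / (877 + 94) = 877 / 971 = 0.9032

90.3%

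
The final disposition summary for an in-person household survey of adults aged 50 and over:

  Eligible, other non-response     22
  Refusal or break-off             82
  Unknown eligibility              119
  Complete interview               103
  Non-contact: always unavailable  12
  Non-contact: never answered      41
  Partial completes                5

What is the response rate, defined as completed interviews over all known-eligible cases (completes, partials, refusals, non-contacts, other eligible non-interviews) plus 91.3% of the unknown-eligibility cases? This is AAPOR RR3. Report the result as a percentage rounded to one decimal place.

No answer / not reached = 41 + 12 = 53
Numerator → 103
Determined eligible → 103 + 5 + 82 + 53 + 22 = 265
Estimated eligible among unknowns → 0.9130 × 119 = 108.65
Denominator → 265 + 108.65 = 373.65
RR3 = 103 / 373.65 = 0.2757

27.6%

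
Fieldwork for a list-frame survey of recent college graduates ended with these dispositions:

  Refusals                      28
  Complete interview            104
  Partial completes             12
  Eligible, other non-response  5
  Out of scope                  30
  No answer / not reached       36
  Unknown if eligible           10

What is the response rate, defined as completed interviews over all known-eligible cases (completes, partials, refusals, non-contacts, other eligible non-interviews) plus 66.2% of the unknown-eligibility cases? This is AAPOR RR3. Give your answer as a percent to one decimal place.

Num → 104
Determined eligible → 104 + 12 + 28 + 36 + 5 = 185
Estimated eligible among unknowns → 0.6620 × 10 = 6.62
Denom → 185 + 6.62 = 191.62
RR3 = 104 / 191.62 = 0.5427

54.3%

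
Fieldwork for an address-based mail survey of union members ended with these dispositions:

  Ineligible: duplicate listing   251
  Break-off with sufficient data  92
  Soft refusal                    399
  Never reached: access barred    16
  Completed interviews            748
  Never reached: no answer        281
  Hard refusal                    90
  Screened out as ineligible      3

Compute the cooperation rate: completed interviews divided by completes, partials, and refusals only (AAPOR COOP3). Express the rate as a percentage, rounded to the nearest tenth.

56.3%

Refusal or break-off = 90 + 399 = 489
Never reached = 281 + 16 = 297
Out of scope = 3 + 251 = 254
Numerator → 748
Denominator → 748 + 92 + 489 = 1329
COOP3 = 748 / 1329 = 0.5628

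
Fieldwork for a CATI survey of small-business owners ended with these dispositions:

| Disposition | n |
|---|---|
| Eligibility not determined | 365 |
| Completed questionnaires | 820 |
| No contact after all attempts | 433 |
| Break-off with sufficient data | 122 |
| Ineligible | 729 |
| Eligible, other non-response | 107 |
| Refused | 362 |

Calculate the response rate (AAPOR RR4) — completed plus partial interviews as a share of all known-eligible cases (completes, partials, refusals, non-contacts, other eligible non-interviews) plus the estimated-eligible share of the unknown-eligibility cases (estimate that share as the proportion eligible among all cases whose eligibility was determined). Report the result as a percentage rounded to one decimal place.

Num = 820 + 122 = 942
Determined eligible = 820 + 122 + 362 + 433 + 107 = 1844
e = 1844 / (1844 + 729) = 1844 / 2573 = 0.7167
Eligible share of unknowns = 0.7167 × 365 = 261.60
Base = 1844 + 261.60 = 2105.60
RR4 = 942 / 2105.60 = 0.4474

44.7%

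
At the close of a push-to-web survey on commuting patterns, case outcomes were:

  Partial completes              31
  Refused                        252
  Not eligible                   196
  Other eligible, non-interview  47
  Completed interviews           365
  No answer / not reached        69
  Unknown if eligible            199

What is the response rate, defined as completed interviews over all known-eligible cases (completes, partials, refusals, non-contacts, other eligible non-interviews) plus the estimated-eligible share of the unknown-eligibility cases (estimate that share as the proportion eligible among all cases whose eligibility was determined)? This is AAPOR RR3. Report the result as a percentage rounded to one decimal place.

39.6%

Num → 365
Determined eligible → 365 + 31 + 252 + 69 + 47 = 764
e = 764 / (764 + 196) = 764 / 960 = 0.7958
Estimated eligible among unknowns → 0.7958 × 199 = 158.36
Denom → 764 + 158.36 = 922.36
RR3 = 365 / 922.36 = 0.3957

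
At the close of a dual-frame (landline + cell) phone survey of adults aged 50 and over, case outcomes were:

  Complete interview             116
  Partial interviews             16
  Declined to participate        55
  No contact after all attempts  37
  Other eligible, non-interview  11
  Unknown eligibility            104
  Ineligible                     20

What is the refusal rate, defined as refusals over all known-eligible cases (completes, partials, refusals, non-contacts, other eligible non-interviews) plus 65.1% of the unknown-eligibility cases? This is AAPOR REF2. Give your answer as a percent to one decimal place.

Numerator → 55
Determined eligible → 116 + 16 + 55 + 37 + 11 = 235
Estimated eligible among unknowns → 0.6510 × 104 = 67.70
Denominator → 235 + 67.70 = 302.70
REF2 = 55 / 302.70 = 0.1817

18.2%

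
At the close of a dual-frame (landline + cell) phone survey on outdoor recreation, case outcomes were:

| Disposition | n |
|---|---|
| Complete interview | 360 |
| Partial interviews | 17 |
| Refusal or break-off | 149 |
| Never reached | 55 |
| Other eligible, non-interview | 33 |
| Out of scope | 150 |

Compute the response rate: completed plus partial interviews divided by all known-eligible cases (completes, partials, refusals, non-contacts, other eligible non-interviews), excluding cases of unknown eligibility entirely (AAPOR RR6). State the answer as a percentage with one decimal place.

Numerator: 360 + 17 = 377
Denom: 360 + 17 + 149 + 55 + 33 = 614
RR6 = 377 / 614 = 0.6140

61.4%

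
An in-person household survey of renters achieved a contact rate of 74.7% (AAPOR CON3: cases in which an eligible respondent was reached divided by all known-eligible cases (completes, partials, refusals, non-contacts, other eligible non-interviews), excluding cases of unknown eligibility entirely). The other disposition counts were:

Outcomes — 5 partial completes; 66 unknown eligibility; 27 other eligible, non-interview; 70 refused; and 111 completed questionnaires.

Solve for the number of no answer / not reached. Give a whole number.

Top: 111 + 5 + 70 + 27 = 213
CON3 = 213 / D = 0.747
D = 213 / 0.747 = 285.1
Remaining denominator categories sum to 213
no answer / not reached = 285.1 − 213 ≈ 72

72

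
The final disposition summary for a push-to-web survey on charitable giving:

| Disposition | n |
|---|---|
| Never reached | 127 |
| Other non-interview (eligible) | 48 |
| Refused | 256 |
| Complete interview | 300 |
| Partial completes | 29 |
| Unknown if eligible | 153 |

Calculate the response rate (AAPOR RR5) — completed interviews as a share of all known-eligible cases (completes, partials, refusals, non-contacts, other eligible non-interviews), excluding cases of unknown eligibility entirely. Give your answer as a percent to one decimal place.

Numerator → 300
Denominator → 300 + 29 + 256 + 127 + 48 = 760
RR5 = 300 / 760 = 0.3947

39.5%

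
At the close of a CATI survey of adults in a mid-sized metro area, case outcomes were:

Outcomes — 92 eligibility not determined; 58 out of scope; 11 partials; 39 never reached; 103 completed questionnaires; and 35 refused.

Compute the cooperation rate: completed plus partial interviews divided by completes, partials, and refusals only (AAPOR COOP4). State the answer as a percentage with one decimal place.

Top → 103 + 11 = 114
Base → 103 + 11 + 35 = 149
COOP4 = 114 / 149 = 0.7651

76.5%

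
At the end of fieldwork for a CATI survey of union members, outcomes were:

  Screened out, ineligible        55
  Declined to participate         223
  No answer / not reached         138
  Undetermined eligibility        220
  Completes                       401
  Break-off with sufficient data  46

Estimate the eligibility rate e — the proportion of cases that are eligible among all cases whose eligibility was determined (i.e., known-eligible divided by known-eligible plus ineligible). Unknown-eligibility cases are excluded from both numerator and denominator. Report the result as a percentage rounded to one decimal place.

Known eligible: 401 + 46 + 223 + 138 = 808
e = 808 / (808 + 55) = 808 / 863 = 0.9363

93.6%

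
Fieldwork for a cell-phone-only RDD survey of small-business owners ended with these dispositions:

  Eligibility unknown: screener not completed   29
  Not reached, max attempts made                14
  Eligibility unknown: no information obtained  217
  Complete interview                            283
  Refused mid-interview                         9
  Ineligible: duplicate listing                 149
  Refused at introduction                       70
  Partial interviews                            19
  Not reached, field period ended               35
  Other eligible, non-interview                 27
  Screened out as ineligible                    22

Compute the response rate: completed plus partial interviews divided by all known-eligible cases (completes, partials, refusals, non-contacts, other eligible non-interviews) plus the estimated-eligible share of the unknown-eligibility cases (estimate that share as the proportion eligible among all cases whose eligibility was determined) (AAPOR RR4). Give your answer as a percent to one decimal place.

47.5%

Refused = 70 + 9 = 79
No contact after all attempts = 35 + 14 = 49
Eligibility not determined = 29 + 217 = 246
Screened out, ineligible = 22 + 149 = 171
Numerator: 283 + 19 = 302
Known eligible: 283 + 19 + 79 + 49 + 27 = 457
e = 457 / (457 + 171) = 457 / 628 = 0.7277
e × U: 0.7277 × 246 = 179.01
Denominator: 457 + 179.01 = 636.01
RR4 = 302 / 636.01 = 0.4748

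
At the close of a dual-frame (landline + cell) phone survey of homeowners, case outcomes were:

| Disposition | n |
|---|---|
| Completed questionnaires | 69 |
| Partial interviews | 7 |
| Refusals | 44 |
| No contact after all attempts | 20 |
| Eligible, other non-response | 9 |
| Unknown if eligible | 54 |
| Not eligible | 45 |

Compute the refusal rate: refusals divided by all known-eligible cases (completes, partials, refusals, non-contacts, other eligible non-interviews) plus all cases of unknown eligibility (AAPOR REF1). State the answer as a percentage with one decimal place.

Top → 44
Denom → 69 + 7 + 44 + 20 + 9 + 54 = 203
REF1 = 44 / 203 = 0.2167

21.7%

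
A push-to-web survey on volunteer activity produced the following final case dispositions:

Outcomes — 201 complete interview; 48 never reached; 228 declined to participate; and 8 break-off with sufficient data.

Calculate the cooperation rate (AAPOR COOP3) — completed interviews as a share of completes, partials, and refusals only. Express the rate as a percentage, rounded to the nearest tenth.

Top = 201
Base = 201 + 8 + 228 = 437
COOP3 = 201 / 437 = 0.4600

46.0%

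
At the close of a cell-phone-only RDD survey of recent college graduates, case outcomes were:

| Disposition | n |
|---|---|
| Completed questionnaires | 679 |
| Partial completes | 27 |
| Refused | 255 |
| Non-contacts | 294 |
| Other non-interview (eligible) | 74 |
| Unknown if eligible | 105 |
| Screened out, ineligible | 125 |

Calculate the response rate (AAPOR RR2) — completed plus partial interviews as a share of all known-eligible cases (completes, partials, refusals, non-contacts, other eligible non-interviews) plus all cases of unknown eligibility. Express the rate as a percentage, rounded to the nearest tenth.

Top: 679 + 27 = 706
Denom: 679 + 27 + 255 + 294 + 74 + 105 = 1434
RR2 = 706 / 1434 = 0.4923

49.2%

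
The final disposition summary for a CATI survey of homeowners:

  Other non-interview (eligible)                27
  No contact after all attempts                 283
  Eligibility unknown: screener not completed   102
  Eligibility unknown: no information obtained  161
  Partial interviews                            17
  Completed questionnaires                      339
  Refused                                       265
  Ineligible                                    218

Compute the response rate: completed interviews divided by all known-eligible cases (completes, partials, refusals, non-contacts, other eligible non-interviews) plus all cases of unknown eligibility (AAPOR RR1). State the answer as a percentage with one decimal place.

Unknown eligibility = 102 + 161 = 263
Top: 339
Denominator: 339 + 17 + 265 + 283 + 27 + 263 = 1194
RR1 = 339 / 1194 = 0.2839

28.4%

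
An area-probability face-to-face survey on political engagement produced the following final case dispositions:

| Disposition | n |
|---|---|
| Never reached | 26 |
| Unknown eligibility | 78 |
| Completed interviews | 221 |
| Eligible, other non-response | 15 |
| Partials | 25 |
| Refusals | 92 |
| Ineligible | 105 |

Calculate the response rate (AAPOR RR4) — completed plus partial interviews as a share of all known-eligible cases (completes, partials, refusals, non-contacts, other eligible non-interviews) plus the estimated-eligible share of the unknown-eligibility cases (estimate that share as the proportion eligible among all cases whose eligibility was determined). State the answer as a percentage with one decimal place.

55.9%

Num: 221 + 25 = 246
Known eligible: 221 + 25 + 92 + 26 + 15 = 379
e = 379 / (379 + 105) = 379 / 484 = 0.7831
e × U: 0.7831 × 78 = 61.08
Denom: 379 + 61.08 = 440.08
RR4 = 246 / 440.08 = 0.5590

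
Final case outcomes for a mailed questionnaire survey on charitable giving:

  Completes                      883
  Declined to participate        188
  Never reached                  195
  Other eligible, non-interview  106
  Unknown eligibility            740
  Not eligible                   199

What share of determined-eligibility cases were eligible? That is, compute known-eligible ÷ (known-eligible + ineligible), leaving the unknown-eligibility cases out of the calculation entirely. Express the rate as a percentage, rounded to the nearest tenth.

87.3%

Eligible (known) → 883 + 188 + 195 + 106 = 1372
e = 1372 / (1372 + 199) = 1372 / 1571 = 0.8733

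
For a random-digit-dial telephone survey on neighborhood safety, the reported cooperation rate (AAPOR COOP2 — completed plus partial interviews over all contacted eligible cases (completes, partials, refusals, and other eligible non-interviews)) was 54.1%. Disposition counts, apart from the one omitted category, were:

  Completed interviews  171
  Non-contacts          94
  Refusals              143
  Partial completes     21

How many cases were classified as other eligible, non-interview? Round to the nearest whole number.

Top → 171 + 21 = 192
COOP2 = 192 / D = 0.541
D = 192 / 0.541 = 354.9
Rest of base = 335
other eligible, non-interview = 354.9 − 335 ≈ 20

20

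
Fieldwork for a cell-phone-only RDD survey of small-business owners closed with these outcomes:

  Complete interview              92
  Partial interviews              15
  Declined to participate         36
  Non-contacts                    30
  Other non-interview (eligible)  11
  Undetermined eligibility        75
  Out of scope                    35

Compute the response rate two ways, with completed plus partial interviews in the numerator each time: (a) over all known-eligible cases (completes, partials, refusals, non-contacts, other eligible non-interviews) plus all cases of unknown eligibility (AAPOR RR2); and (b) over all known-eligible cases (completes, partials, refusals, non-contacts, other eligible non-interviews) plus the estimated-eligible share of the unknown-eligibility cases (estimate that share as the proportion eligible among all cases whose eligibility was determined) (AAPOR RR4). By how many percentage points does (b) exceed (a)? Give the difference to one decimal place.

2.0

Num → 92 + 15 = 107
Denom → 92 + 15 + 36 + 30 + 11 + 75 = 259
RR2 = 107 / 259 = 0.4131
Known eligible → 92 + 15 + 36 + 30 + 11 = 184
e = 184 / (184 + 35) = 184 / 219 = 0.8402
Estimated eligible among unknowns → 0.8402 × 75 = 63.01
Denom → 184 + 63.01 = 247.01
RR4 = 107 / 247.01 = 0.4332
Difference = 43.32 − 41.31 = 2.01 percentage points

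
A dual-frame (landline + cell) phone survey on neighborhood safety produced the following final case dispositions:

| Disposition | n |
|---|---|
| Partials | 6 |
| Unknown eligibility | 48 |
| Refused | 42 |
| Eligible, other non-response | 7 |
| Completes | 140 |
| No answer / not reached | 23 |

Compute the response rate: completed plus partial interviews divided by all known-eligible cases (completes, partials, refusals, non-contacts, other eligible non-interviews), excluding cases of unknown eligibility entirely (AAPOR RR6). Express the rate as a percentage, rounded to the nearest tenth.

67.0%

Top: 140 + 6 = 146
Denominator: 140 + 6 + 42 + 23 + 7 = 218
RR6 = 146 / 218 = 0.6697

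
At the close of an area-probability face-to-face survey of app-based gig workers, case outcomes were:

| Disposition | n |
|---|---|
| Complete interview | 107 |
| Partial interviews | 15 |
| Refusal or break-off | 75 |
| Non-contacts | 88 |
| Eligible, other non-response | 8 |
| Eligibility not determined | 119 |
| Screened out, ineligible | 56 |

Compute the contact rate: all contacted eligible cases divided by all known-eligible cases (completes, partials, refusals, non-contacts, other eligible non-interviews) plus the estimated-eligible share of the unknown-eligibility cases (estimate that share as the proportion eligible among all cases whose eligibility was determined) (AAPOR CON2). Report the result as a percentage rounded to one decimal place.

Num → 107 + 15 + 75 + 8 = 205
Eligible (known) → 107 + 15 + 75 + 88 + 8 = 293
e = 293 / (293 + 56) = 293 / 349 = 0.8395
Estimated eligible among unknowns → 0.8395 × 119 = 99.90
Denom → 293 + 99.90 = 392.90
CON2 = 205 / 392.90 = 0.5218

52.2%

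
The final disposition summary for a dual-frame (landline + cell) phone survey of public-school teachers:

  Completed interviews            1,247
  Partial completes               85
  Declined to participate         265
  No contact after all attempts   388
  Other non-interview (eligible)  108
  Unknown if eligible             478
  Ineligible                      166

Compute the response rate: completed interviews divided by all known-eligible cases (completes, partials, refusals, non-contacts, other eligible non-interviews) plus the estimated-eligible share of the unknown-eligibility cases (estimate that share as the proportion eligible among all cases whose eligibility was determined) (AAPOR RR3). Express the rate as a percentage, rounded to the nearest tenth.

Num: 1247
Determined eligible: 1247 + 85 + 265 + 388 + 108 = 2093
e = 2093 / (2093 + 166) = 2093 / 2259 = 0.9265
Estimated eligible among unknowns: 0.9265 × 478 = 442.87
Denom: 2093 + 442.87 = 2535.87
RR3 = 1247 / 2535.87 = 0.4917

49.2%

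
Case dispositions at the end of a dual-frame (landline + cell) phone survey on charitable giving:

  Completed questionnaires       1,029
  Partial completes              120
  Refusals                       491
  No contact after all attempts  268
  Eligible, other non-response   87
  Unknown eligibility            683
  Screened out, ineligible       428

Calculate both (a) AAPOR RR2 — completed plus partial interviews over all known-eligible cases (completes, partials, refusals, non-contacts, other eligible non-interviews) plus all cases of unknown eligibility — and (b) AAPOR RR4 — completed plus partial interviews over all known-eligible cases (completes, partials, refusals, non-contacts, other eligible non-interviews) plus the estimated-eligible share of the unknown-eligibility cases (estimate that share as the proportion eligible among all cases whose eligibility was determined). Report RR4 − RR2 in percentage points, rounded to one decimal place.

2.0

Numerator → 1029 + 120 = 1149
Base → 1029 + 120 + 491 + 268 + 87 + 683 = 2678
RR2 = 1149 / 2678 = 0.4291
Known eligible → 1029 + 120 + 491 + 268 + 87 = 1995
e = 1995 / (1995 + 428) = 1995 / 2423 = 0.8234
Estimated eligible among unknowns → 0.8234 × 683 = 562.38
Base → 1995 + 562.38 = 2557.38
RR4 = 1149 / 2557.38 = 0.4493
Difference = 44.93 − 42.91 = 2.02 percentage points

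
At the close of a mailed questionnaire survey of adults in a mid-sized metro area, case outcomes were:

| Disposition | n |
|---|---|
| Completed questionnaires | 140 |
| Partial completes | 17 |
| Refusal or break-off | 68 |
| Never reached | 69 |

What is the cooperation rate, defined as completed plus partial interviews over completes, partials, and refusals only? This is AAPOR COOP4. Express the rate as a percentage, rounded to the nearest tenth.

Num: 140 + 17 = 157
Base: 140 + 17 + 68 = 225
COOP4 = 157 / 225 = 0.6978

69.8%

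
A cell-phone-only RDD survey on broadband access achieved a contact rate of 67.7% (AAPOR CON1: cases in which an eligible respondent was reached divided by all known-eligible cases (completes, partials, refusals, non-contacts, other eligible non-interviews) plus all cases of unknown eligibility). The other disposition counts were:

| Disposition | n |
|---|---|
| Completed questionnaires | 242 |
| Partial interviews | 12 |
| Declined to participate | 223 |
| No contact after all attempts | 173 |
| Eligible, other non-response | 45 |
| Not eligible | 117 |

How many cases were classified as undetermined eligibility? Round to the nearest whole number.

Num → 242 + 12 + 223 + 45 = 522
CON1 = 522 / D = 0.677
D = 522 / 0.677 = 771.0
Remaining denominator categories sum to 695
undetermined eligibility = 771.0 − 695 ≈ 76

76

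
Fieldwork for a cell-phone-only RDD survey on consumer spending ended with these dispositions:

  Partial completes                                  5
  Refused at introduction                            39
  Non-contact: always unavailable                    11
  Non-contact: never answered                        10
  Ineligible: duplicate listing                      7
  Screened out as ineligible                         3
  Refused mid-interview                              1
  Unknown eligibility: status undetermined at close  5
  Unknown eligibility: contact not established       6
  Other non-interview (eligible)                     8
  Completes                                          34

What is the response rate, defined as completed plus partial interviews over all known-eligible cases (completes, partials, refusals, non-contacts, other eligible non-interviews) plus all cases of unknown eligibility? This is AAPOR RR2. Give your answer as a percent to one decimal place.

32.8%

Declined to participate = 39 + 1 = 40
Non-contacts = 10 + 11 = 21
Unknown eligibility = 6 + 5 = 11
Ineligible = 3 + 7 = 10
Top = 34 + 5 = 39
Base = 34 + 5 + 40 + 21 + 8 + 11 = 119
RR2 = 39 / 119 = 0.3277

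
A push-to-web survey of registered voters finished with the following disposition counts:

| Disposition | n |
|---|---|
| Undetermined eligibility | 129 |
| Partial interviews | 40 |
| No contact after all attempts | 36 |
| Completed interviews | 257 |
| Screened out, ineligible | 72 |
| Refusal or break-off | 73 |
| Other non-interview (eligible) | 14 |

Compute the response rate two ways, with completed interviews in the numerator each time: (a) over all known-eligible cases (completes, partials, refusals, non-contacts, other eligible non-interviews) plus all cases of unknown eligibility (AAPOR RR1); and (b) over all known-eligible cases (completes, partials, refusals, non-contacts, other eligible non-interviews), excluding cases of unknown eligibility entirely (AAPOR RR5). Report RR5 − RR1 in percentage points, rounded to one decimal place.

14.4

Num → 257
Base → 257 + 40 + 73 + 36 + 14 + 129 = 549
RR1 = 257 / 549 = 0.4681
Base → 257 + 40 + 73 + 36 + 14 = 420
RR5 = 257 / 420 = 0.6119
Difference = 61.19 − 46.81 = 14.38 percentage points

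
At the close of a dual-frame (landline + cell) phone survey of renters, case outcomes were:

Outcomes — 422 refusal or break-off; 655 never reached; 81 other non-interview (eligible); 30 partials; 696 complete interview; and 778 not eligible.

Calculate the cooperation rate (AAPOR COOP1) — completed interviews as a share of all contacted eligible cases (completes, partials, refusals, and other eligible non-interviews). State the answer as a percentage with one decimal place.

Top: 696
Base: 696 + 30 + 422 + 81 = 1229
COOP1 = 696 / 1229 = 0.5663

56.6%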